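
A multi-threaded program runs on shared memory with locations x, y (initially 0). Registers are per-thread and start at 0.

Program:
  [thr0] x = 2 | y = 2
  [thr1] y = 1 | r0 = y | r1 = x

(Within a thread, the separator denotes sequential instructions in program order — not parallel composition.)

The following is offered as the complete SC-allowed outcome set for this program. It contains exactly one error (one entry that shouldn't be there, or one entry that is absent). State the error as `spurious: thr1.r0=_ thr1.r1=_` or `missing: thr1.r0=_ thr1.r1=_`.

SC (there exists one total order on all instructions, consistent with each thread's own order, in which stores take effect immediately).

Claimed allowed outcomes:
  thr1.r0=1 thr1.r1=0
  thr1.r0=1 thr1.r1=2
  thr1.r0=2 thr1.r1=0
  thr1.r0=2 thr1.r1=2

spurious: thr1.r0=2 thr1.r1=0

outcome vector order: (thr1.r0,thr1.r1)
SC (3): (1,0); (1,2); (2,2)
claimed∖SC = {(2,0)}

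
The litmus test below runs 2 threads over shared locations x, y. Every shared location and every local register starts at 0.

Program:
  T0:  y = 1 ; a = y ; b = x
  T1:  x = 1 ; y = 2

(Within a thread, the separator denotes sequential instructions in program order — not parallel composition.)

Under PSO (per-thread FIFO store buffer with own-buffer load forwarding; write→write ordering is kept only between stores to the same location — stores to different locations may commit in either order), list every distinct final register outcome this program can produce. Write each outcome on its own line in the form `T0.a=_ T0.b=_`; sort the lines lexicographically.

T0.a=1 T0.b=0
T0.a=1 T0.b=1
T0.a=2 T0.b=0
T0.a=2 T0.b=1

outcome vector order: (T0.a,T0.b)
|PSO outcomes| = 4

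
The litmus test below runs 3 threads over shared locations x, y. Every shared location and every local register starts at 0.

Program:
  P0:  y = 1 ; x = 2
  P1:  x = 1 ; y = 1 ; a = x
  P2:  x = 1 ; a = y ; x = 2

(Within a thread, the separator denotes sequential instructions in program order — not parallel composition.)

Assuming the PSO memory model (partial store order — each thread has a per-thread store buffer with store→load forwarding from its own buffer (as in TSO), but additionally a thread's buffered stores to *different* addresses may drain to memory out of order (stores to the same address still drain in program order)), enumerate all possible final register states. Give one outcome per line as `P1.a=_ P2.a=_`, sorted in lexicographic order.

P1.a=1 P2.a=0
P1.a=1 P2.a=1
P1.a=2 P2.a=0
P1.a=2 P2.a=1

outcome vector order: (P1.a,P2.a)
|PSO outcomes| = 4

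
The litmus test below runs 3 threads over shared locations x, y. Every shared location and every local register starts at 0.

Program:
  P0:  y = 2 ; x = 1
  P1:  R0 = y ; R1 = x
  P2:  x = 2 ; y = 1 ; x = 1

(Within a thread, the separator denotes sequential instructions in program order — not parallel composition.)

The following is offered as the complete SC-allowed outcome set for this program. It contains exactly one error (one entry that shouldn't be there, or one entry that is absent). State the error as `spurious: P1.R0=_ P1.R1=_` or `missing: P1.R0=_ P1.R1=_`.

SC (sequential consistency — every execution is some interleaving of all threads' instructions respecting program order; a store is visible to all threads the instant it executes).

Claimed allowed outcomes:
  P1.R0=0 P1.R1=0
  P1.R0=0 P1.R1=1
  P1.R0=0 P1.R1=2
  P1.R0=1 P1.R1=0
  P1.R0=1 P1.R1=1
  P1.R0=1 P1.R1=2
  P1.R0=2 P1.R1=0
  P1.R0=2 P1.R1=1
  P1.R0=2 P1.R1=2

spurious: P1.R0=1 P1.R1=0

outcome vector order: (P1.R0,P1.R1)
SC (8): <0 0>, <0 1>, <0 2>, <1 1>, <1 2>, <2 0>, <2 1>, <2 2>
claimed∖SC = {<1 0>}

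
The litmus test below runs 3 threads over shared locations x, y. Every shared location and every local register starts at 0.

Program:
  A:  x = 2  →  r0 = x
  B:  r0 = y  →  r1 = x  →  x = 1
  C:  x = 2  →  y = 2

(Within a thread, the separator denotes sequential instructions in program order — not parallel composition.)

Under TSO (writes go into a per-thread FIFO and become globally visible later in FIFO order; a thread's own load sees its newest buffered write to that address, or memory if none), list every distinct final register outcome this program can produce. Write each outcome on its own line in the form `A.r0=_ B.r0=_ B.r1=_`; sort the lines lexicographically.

outcome vector order: (A.r0,B.r0,B.r1)
|TSO outcomes| = 6

A.r0=1 B.r0=0 B.r1=0
A.r0=1 B.r0=0 B.r1=2
A.r0=1 B.r0=2 B.r1=2
A.r0=2 B.r0=0 B.r1=0
A.r0=2 B.r0=0 B.r1=2
A.r0=2 B.r0=2 B.r1=2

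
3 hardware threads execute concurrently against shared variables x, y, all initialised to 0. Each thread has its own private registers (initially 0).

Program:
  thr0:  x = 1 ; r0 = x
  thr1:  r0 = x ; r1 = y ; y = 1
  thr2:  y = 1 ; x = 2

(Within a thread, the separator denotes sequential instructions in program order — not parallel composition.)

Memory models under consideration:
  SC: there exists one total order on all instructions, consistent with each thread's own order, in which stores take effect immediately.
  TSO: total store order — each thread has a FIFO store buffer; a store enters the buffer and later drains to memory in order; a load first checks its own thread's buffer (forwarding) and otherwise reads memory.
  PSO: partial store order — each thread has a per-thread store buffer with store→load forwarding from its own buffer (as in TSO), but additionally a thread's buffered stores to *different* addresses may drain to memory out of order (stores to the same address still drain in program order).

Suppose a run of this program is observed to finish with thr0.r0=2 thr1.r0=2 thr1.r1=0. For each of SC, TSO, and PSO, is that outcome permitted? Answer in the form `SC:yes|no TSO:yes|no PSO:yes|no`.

SC:no TSO:no PSO:yes

outcome vector order: (thr0.r0,thr1.r0,thr1.r1)
SC (10): 100, 101, 110, 111, 121, 200, 201, 210, 211, 221
TSO (10): 100, 101, 110, 111, 121, 200, 201, 210, 211, 221
PSO (12): 100, 101, 110, 111, 120, 121, 200, 201, 210, 211, 220, 221
target 220 ∈ {PSO}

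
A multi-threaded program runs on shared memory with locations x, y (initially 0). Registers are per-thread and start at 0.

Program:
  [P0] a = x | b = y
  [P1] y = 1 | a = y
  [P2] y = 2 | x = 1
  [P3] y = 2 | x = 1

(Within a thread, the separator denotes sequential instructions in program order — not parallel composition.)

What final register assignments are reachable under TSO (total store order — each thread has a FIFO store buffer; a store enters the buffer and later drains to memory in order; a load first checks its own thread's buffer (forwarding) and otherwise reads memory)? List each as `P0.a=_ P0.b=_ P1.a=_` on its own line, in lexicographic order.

P0.a=0 P0.b=0 P1.a=1
P0.a=0 P0.b=0 P1.a=2
P0.a=0 P0.b=1 P1.a=1
P0.a=0 P0.b=1 P1.a=2
P0.a=0 P0.b=2 P1.a=1
P0.a=0 P0.b=2 P1.a=2
P0.a=1 P0.b=1 P1.a=1
P0.a=1 P0.b=1 P1.a=2
P0.a=1 P0.b=2 P1.a=1
P0.a=1 P0.b=2 P1.a=2

outcome vector order: (P0.a,P0.b,P1.a)
|TSO outcomes| = 10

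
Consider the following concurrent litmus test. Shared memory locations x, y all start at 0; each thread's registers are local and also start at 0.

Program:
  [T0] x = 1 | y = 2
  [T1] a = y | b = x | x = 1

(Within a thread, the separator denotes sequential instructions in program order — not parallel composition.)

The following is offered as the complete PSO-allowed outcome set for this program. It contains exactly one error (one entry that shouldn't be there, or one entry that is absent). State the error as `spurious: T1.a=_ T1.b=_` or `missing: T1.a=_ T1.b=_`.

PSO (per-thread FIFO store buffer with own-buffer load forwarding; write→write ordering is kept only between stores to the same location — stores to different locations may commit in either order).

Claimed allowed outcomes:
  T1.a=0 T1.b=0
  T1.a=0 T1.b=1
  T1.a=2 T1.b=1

outcome vector order: (T1.a,T1.b)
under PSO → (0,0) (0,1) (2,0) (2,1)
PSO∖claimed = {(2,0)}

missing: T1.a=2 T1.b=0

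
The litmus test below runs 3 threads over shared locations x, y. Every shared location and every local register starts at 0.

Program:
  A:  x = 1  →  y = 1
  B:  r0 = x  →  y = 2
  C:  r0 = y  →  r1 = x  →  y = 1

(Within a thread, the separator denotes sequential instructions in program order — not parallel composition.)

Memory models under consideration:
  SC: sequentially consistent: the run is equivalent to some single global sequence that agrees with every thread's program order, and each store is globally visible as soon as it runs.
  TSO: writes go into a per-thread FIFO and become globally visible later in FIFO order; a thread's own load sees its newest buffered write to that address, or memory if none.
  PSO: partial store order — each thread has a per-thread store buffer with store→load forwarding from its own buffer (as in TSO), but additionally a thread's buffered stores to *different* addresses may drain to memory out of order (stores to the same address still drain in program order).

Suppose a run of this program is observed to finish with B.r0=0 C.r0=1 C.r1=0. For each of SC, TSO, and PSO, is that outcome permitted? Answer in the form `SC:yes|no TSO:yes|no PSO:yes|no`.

SC:no TSO:no PSO:yes

outcome vector order: (B.r0,C.r0,C.r1)
[SC] allowed = {000 001 011 020 021 100 101 111 121}
[TSO] allowed = {000 001 011 020 021 100 101 111 121}
[PSO] allowed = {000 001 010 011 020 021 100 101 110 111 121}
target 010 ∈ {PSO}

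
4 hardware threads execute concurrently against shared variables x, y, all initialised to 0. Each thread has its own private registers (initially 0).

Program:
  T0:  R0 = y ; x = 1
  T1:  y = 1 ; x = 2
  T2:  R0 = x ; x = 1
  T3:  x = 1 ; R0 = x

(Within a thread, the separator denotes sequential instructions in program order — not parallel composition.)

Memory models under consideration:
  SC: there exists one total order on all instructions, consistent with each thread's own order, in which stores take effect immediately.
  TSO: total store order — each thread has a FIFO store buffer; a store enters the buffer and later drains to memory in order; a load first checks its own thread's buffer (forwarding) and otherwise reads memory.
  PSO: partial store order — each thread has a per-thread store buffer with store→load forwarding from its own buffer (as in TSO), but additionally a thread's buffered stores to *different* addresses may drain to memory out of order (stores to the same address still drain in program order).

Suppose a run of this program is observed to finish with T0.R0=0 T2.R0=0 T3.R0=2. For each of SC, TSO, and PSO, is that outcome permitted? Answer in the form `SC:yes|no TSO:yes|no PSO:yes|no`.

SC:yes TSO:yes PSO:yes

outcome vector order: (T0.R0,T2.R0,T3.R0)
[SC] allowed = {0/0/1, 0/0/2, 0/1/1, 0/1/2, 0/2/1, 0/2/2, 1/0/1, 1/0/2, 1/1/1, 1/1/2, 1/2/1, 1/2/2}
[TSO] allowed = {0/0/1, 0/0/2, 0/1/1, 0/1/2, 0/2/1, 0/2/2, 1/0/1, 1/0/2, 1/1/1, 1/1/2, 1/2/1, 1/2/2}
[PSO] allowed = {0/0/1, 0/0/2, 0/1/1, 0/1/2, 0/2/1, 0/2/2, 1/0/1, 1/0/2, 1/1/1, 1/1/2, 1/2/1, 1/2/2}
target 0/0/2 ∈ {SC,TSO,PSO}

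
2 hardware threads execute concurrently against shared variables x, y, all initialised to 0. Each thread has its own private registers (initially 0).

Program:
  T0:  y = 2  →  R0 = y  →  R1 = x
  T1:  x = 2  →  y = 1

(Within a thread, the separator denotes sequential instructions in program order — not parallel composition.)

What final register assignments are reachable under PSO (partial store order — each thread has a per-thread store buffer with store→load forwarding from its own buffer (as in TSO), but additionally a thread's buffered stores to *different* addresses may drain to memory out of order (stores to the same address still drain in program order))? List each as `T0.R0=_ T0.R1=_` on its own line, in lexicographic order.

T0.R0=1 T0.R1=0
T0.R0=1 T0.R1=2
T0.R0=2 T0.R1=0
T0.R0=2 T0.R1=2

outcome vector order: (T0.R0,T0.R1)
|PSO outcomes| = 4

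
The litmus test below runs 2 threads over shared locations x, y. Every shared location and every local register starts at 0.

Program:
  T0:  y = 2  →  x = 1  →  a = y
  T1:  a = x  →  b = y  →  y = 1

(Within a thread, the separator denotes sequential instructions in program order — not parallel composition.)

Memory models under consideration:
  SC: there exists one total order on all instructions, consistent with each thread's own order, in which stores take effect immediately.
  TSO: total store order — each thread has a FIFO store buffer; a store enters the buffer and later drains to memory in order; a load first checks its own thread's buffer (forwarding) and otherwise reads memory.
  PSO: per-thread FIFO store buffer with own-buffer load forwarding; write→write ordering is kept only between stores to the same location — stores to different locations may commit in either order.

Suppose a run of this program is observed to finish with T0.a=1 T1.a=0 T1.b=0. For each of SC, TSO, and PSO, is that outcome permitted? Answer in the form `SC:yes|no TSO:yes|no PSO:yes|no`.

outcome vector order: (T0.a,T1.a,T1.b)
SC: 6 outcomes — {100 102 112 200 202 212}
TSO: 6 outcomes — {100 102 112 200 202 212}
PSO: 8 outcomes — {100 102 110 112 200 202 210 212}
target 100 ∈ {SC,TSO,PSO}

SC:yes TSO:yes PSO:yes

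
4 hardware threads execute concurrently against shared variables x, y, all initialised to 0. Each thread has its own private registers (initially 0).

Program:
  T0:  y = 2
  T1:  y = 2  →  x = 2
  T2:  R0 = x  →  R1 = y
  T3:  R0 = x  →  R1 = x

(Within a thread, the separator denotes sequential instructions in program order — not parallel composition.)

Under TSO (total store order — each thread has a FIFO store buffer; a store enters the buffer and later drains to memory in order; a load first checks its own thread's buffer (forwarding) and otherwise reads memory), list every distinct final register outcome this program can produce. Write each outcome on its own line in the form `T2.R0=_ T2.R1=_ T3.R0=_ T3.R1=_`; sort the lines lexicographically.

T2.R0=0 T2.R1=0 T3.R0=0 T3.R1=0
T2.R0=0 T2.R1=0 T3.R0=0 T3.R1=2
T2.R0=0 T2.R1=0 T3.R0=2 T3.R1=2
T2.R0=0 T2.R1=2 T3.R0=0 T3.R1=0
T2.R0=0 T2.R1=2 T3.R0=0 T3.R1=2
T2.R0=0 T2.R1=2 T3.R0=2 T3.R1=2
T2.R0=2 T2.R1=2 T3.R0=0 T3.R1=0
T2.R0=2 T2.R1=2 T3.R0=0 T3.R1=2
T2.R0=2 T2.R1=2 T3.R0=2 T3.R1=2

outcome vector order: (T2.R0,T2.R1,T3.R0,T3.R1)
|TSO outcomes| = 9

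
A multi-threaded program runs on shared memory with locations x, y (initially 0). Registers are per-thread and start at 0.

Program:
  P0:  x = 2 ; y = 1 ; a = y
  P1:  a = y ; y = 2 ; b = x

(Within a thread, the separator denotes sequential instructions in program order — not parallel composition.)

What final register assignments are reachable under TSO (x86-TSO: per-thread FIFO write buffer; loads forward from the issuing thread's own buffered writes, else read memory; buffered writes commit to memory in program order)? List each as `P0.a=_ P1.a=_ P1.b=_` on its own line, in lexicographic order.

outcome vector order: (P0.a,P1.a,P1.b)
|TSO outcomes| = 6

P0.a=1 P1.a=0 P1.b=0
P0.a=1 P1.a=0 P1.b=2
P0.a=1 P1.a=1 P1.b=2
P0.a=2 P1.a=0 P1.b=0
P0.a=2 P1.a=0 P1.b=2
P0.a=2 P1.a=1 P1.b=2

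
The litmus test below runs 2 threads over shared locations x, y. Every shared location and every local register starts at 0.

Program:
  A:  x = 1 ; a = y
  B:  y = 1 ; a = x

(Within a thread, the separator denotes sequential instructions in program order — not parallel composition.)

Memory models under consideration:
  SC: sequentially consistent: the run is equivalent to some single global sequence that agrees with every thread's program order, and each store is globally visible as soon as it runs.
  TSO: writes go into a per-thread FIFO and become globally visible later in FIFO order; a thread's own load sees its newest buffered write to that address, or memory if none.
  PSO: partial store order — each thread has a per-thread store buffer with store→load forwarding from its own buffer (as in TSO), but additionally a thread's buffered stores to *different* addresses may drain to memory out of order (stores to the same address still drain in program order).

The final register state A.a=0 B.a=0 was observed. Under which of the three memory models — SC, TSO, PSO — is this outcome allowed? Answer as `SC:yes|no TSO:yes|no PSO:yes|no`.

outcome vector order: (A.a,B.a)
under SC → 01 10 11
under TSO → 00 01 10 11
under PSO → 00 01 10 11
target 00 ∈ {TSO,PSO}

SC:no TSO:yes PSO:yes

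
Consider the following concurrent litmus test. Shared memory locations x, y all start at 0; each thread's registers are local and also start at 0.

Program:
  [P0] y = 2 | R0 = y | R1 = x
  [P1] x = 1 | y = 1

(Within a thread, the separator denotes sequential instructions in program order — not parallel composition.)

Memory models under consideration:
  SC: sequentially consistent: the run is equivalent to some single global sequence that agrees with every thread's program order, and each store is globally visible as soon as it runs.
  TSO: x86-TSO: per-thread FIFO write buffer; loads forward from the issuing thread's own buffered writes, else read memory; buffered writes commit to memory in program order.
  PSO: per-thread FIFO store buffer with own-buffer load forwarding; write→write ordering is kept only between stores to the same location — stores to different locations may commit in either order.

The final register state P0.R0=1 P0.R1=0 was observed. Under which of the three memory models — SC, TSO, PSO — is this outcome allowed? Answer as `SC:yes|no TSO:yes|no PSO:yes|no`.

outcome vector order: (P0.R0,P0.R1)
[SC] allowed = {<1 1>, <2 0>, <2 1>}
[TSO] allowed = {<1 1>, <2 0>, <2 1>}
[PSO] allowed = {<1 0>, <1 1>, <2 0>, <2 1>}
target <1 0> ∈ {PSO}

SC:no TSO:no PSO:yes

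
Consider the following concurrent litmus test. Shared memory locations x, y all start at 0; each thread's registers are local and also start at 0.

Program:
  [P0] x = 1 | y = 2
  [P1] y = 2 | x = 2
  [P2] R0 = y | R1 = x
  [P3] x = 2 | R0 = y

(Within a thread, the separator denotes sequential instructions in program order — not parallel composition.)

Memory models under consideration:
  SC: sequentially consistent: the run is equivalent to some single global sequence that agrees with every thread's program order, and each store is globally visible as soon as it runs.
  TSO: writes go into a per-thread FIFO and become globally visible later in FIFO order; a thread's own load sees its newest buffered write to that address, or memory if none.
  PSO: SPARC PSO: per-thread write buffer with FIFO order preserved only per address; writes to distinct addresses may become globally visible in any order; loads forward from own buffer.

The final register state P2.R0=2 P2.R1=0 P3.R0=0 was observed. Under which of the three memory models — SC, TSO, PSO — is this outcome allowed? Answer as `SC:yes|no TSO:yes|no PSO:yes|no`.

SC:no TSO:yes PSO:yes

outcome vector order: (P2.R0,P2.R1,P3.R0)
under SC → 000, 002, 010, 012, 020, 022, 202, 210, 212, 220, 222
under TSO → 000, 002, 010, 012, 020, 022, 200, 202, 210, 212, 220, 222
under PSO → 000, 002, 010, 012, 020, 022, 200, 202, 210, 212, 220, 222
target 200 ∈ {TSO,PSO}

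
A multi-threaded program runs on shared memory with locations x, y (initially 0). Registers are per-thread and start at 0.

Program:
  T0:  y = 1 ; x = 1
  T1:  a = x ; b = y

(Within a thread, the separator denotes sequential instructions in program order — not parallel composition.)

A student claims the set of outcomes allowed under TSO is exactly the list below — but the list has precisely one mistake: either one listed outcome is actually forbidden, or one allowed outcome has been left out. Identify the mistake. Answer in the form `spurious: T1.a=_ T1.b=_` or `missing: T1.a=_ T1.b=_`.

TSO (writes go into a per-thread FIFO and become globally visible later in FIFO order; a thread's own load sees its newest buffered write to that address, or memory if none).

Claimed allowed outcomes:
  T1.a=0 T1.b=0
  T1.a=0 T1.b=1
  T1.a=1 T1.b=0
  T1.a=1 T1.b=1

outcome vector order: (T1.a,T1.b)
under TSO → (0,0); (0,1); (1,1)
claimed∖TSO = {(1,0)}

spurious: T1.a=1 T1.b=0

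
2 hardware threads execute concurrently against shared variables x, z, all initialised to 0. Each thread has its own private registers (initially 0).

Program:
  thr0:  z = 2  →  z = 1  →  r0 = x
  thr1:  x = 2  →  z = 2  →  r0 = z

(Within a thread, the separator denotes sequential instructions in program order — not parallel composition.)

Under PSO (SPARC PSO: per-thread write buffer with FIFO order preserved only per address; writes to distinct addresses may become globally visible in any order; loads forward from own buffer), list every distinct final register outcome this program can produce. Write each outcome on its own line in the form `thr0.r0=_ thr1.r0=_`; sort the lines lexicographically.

thr0.r0=0 thr1.r0=1
thr0.r0=0 thr1.r0=2
thr0.r0=2 thr1.r0=1
thr0.r0=2 thr1.r0=2

outcome vector order: (thr0.r0,thr1.r0)
|PSO outcomes| = 4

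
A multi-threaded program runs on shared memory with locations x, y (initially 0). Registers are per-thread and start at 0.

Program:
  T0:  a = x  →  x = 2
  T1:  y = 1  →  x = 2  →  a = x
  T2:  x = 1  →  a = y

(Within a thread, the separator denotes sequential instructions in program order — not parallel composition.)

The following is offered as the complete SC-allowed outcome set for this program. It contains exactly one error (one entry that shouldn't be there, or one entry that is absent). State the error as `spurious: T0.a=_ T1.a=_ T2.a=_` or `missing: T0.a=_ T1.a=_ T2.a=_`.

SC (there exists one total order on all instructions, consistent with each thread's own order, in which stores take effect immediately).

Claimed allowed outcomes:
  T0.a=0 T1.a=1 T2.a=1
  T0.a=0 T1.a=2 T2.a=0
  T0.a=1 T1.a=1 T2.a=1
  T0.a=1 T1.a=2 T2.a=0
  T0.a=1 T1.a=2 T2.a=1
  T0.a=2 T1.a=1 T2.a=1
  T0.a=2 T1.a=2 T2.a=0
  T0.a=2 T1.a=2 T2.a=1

outcome vector order: (T0.a,T1.a,T2.a)
under SC → (0,1,1) (0,2,0) (0,2,1) (1,1,1) (1,2,0) (1,2,1) (2,1,1) (2,2,0) (2,2,1)
SC∖claimed = {(0,2,1)}

missing: T0.a=0 T1.a=2 T2.a=1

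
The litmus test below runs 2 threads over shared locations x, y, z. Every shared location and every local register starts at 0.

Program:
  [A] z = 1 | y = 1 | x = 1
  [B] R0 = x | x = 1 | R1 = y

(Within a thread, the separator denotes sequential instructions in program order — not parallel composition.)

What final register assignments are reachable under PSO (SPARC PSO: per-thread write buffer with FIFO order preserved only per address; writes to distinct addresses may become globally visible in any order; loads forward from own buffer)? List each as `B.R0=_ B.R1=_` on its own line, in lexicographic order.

outcome vector order: (B.R0,B.R1)
|PSO outcomes| = 4

B.R0=0 B.R1=0
B.R0=0 B.R1=1
B.R0=1 B.R1=0
B.R0=1 B.R1=1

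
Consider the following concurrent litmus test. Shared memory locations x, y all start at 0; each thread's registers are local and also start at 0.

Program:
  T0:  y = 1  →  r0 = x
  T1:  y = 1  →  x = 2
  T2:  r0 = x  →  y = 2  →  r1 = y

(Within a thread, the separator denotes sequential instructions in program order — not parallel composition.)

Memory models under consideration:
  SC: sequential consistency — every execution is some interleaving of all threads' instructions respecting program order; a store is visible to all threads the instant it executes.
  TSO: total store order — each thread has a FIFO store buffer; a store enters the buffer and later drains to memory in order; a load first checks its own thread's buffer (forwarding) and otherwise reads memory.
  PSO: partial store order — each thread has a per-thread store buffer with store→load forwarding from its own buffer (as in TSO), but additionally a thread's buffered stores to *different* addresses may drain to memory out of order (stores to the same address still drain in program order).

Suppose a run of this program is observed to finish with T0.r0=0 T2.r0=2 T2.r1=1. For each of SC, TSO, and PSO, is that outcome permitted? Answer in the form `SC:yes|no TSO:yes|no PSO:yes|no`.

SC:no TSO:yes PSO:yes

outcome vector order: (T0.r0,T2.r0,T2.r1)
SC (7): 0/0/1 0/0/2 0/2/2 2/0/1 2/0/2 2/2/1 2/2/2
TSO (8): 0/0/1 0/0/2 0/2/1 0/2/2 2/0/1 2/0/2 2/2/1 2/2/2
PSO (8): 0/0/1 0/0/2 0/2/1 0/2/2 2/0/1 2/0/2 2/2/1 2/2/2
target 0/2/1 ∈ {TSO,PSO}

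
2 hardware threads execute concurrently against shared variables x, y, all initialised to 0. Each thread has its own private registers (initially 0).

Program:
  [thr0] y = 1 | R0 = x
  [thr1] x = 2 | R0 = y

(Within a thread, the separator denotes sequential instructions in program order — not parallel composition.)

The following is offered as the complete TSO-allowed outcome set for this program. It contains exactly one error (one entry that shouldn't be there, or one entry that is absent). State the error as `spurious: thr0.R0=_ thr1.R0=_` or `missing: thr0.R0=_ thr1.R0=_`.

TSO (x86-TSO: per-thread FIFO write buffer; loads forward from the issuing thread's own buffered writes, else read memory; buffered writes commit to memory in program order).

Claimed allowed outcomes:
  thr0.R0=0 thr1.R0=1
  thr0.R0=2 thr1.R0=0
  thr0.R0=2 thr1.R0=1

missing: thr0.R0=0 thr1.R0=0

outcome vector order: (thr0.R0,thr1.R0)
[TSO] allowed = {<0 0> <0 1> <2 0> <2 1>}
TSO∖claimed = {<0 0>}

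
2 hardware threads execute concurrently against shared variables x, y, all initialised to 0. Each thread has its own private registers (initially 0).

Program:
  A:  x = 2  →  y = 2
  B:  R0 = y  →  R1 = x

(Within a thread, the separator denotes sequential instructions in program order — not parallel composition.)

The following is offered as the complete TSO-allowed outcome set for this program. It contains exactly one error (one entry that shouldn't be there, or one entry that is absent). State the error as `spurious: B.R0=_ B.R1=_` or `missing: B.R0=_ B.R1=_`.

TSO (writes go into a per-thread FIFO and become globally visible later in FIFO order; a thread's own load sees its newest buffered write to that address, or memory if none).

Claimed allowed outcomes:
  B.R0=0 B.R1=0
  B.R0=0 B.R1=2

outcome vector order: (B.R0,B.R1)
[TSO] allowed = {0/0 0/2 2/2}
TSO∖claimed = {2/2}

missing: B.R0=2 B.R1=2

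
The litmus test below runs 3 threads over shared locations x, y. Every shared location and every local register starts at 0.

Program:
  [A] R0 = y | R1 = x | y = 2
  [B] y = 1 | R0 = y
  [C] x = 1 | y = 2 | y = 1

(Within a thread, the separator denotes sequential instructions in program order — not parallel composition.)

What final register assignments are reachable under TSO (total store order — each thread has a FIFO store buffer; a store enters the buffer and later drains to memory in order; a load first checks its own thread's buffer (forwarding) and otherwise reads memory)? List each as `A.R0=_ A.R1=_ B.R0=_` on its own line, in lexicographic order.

outcome vector order: (A.R0,A.R1,B.R0)
|TSO outcomes| = 10

A.R0=0 A.R1=0 B.R0=1
A.R0=0 A.R1=0 B.R0=2
A.R0=0 A.R1=1 B.R0=1
A.R0=0 A.R1=1 B.R0=2
A.R0=1 A.R1=0 B.R0=1
A.R0=1 A.R1=0 B.R0=2
A.R0=1 A.R1=1 B.R0=1
A.R0=1 A.R1=1 B.R0=2
A.R0=2 A.R1=1 B.R0=1
A.R0=2 A.R1=1 B.R0=2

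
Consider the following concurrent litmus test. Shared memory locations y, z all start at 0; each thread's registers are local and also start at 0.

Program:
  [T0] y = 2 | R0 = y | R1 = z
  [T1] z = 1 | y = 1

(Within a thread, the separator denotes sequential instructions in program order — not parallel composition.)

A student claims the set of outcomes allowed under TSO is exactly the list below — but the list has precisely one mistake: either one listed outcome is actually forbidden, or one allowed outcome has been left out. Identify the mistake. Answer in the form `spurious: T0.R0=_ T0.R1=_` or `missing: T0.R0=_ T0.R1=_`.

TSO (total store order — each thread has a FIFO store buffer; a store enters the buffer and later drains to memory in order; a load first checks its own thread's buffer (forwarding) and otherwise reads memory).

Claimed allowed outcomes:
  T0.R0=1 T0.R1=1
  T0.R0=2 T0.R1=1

missing: T0.R0=2 T0.R1=0

outcome vector order: (T0.R0,T0.R1)
[TSO] allowed = {1/1; 2/0; 2/1}
TSO∖claimed = {2/0}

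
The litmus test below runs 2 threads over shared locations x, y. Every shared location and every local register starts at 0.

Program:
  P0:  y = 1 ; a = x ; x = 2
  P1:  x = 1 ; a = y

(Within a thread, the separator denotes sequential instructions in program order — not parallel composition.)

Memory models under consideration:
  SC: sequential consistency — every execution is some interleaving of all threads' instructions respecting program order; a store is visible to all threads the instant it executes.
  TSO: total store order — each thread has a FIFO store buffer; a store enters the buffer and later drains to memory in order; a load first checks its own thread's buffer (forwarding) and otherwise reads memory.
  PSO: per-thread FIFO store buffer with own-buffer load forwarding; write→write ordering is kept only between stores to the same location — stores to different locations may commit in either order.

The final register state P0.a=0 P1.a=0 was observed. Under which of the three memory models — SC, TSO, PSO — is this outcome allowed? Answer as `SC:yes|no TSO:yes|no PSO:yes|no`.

SC:no TSO:yes PSO:yes

outcome vector order: (P0.a,P1.a)
SC (3): 0/1 1/0 1/1
TSO (4): 0/0 0/1 1/0 1/1
PSO (4): 0/0 0/1 1/0 1/1
target 0/0 ∈ {TSO,PSO}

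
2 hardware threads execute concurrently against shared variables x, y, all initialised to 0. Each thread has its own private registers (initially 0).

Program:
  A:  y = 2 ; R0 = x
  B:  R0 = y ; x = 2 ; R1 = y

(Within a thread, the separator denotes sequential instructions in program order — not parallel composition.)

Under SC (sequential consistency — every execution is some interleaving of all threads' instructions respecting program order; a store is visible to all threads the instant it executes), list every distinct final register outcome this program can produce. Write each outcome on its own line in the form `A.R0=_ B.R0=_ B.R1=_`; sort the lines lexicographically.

A.R0=0 B.R0=0 B.R1=2
A.R0=0 B.R0=2 B.R1=2
A.R0=2 B.R0=0 B.R1=0
A.R0=2 B.R0=0 B.R1=2
A.R0=2 B.R0=2 B.R1=2

outcome vector order: (A.R0,B.R0,B.R1)
|SC outcomes| = 5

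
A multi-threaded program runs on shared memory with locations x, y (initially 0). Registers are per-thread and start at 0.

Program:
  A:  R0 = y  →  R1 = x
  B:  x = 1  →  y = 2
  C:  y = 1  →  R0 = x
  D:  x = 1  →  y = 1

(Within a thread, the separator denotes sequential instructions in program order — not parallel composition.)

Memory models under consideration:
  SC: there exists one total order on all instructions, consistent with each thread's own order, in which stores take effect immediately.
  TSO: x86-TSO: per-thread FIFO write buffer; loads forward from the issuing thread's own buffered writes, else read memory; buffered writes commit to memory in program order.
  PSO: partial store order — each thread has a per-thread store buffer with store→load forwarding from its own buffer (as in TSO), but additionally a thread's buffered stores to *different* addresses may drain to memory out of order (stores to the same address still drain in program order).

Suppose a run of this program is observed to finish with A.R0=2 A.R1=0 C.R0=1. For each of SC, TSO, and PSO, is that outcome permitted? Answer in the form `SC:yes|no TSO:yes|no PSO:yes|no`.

outcome vector order: (A.R0,A.R1,C.R0)
SC: 10 outcomes — {<0 0 0> <0 0 1> <0 1 0> <0 1 1> <1 0 0> <1 0 1> <1 1 0> <1 1 1> <2 1 0> <2 1 1>}
TSO: 10 outcomes — {<0 0 0> <0 0 1> <0 1 0> <0 1 1> <1 0 0> <1 0 1> <1 1 0> <1 1 1> <2 1 0> <2 1 1>}
PSO: 12 outcomes — {<0 0 0> <0 0 1> <0 1 0> <0 1 1> <1 0 0> <1 0 1> <1 1 0> <1 1 1> <2 0 0> <2 0 1> <2 1 0> <2 1 1>}
target <2 0 1> ∈ {PSO}

SC:no TSO:no PSO:yes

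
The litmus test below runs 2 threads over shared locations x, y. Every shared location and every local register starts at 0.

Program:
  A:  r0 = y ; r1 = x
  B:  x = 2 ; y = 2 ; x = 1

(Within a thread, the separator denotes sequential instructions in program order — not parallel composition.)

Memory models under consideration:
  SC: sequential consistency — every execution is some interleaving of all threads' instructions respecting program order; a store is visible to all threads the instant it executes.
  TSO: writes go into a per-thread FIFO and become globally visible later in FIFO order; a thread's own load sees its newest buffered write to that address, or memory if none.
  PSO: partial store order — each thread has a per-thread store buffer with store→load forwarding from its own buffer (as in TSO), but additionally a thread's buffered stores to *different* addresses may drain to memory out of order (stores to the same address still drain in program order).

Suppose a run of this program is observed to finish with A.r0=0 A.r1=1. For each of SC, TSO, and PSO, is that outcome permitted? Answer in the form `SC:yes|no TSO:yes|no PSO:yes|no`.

outcome vector order: (A.r0,A.r1)
[SC] allowed = {<0 0>; <0 1>; <0 2>; <2 1>; <2 2>}
[TSO] allowed = {<0 0>; <0 1>; <0 2>; <2 1>; <2 2>}
[PSO] allowed = {<0 0>; <0 1>; <0 2>; <2 0>; <2 1>; <2 2>}
target <0 1> ∈ {SC,TSO,PSO}

SC:yes TSO:yes PSO:yes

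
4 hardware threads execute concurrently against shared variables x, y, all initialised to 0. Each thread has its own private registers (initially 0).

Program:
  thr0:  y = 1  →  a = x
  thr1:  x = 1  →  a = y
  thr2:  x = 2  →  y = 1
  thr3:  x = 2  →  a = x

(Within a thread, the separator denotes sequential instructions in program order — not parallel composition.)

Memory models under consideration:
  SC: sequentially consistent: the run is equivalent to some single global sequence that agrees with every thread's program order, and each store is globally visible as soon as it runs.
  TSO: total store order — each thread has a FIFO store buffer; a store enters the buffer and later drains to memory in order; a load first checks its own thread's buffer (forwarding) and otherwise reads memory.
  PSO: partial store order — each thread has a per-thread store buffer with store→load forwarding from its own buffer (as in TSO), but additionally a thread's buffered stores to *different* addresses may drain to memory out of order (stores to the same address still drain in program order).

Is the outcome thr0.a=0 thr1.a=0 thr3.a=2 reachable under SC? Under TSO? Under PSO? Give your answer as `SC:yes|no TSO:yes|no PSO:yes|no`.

SC:no TSO:yes PSO:yes

outcome vector order: (thr0.a,thr1.a,thr3.a)
SC: 10 outcomes — {011, 012, 101, 102, 111, 112, 201, 202, 211, 212}
TSO: 12 outcomes — {001, 002, 011, 012, 101, 102, 111, 112, 201, 202, 211, 212}
PSO: 12 outcomes — {001, 002, 011, 012, 101, 102, 111, 112, 201, 202, 211, 212}
target 002 ∈ {TSO,PSO}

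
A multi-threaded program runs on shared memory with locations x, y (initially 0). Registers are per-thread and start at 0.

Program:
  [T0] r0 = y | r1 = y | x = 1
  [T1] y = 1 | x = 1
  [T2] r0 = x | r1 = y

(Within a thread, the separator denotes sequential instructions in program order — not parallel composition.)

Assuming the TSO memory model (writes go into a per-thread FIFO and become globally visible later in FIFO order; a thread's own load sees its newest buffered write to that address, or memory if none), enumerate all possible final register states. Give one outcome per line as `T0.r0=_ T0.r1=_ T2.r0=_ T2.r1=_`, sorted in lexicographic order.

T0.r0=0 T0.r1=0 T2.r0=0 T2.r1=0
T0.r0=0 T0.r1=0 T2.r0=0 T2.r1=1
T0.r0=0 T0.r1=0 T2.r0=1 T2.r1=0
T0.r0=0 T0.r1=0 T2.r0=1 T2.r1=1
T0.r0=0 T0.r1=1 T2.r0=0 T2.r1=0
T0.r0=0 T0.r1=1 T2.r0=0 T2.r1=1
T0.r0=0 T0.r1=1 T2.r0=1 T2.r1=1
T0.r0=1 T0.r1=1 T2.r0=0 T2.r1=0
T0.r0=1 T0.r1=1 T2.r0=0 T2.r1=1
T0.r0=1 T0.r1=1 T2.r0=1 T2.r1=1

outcome vector order: (T0.r0,T0.r1,T2.r0,T2.r1)
|TSO outcomes| = 10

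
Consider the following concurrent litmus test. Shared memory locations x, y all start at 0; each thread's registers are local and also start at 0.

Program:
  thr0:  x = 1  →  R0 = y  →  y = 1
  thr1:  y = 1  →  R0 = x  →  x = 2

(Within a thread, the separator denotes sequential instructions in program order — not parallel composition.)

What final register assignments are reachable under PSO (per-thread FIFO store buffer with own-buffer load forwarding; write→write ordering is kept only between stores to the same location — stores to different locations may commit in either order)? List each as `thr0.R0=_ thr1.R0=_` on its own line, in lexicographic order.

thr0.R0=0 thr1.R0=0
thr0.R0=0 thr1.R0=1
thr0.R0=1 thr1.R0=0
thr0.R0=1 thr1.R0=1

outcome vector order: (thr0.R0,thr1.R0)
|PSO outcomes| = 4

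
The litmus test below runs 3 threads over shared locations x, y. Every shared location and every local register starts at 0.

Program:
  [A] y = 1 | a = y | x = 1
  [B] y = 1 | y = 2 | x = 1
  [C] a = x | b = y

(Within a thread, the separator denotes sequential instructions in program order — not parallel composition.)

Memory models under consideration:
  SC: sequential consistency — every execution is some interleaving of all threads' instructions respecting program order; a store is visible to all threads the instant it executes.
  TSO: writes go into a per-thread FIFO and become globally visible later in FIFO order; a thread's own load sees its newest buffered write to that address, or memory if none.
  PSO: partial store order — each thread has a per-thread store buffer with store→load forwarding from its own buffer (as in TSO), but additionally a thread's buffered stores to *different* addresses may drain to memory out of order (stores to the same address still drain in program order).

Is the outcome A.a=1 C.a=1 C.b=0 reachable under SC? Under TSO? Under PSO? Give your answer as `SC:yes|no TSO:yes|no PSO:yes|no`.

outcome vector order: (A.a,C.a,C.b)
SC (9): 1/0/0 1/0/1 1/0/2 1/1/1 1/1/2 2/0/0 2/0/1 2/0/2 2/1/2
TSO (9): 1/0/0 1/0/1 1/0/2 1/1/1 1/1/2 2/0/0 2/0/1 2/0/2 2/1/2
PSO (12): 1/0/0 1/0/1 1/0/2 1/1/0 1/1/1 1/1/2 2/0/0 2/0/1 2/0/2 2/1/0 2/1/1 2/1/2
target 1/1/0 ∈ {PSO}

SC:no TSO:no PSO:yes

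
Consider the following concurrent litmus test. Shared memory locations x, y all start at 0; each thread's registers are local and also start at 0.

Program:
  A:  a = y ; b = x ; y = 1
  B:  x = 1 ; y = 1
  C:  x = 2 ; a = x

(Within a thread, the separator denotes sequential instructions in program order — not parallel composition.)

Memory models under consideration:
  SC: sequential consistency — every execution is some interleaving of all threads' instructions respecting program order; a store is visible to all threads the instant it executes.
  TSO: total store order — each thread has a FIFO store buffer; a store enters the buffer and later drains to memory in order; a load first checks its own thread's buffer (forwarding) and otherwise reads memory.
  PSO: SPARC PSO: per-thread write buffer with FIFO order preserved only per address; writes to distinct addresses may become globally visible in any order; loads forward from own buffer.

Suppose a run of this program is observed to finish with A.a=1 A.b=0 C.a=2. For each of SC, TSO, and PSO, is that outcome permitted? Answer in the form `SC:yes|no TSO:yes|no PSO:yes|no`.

outcome vector order: (A.a,A.b,C.a)
under SC → <0 0 1>, <0 0 2>, <0 1 1>, <0 1 2>, <0 2 1>, <0 2 2>, <1 1 1>, <1 1 2>, <1 2 2>
under TSO → <0 0 1>, <0 0 2>, <0 1 1>, <0 1 2>, <0 2 1>, <0 2 2>, <1 1 1>, <1 1 2>, <1 2 2>
under PSO → <0 0 1>, <0 0 2>, <0 1 1>, <0 1 2>, <0 2 1>, <0 2 2>, <1 0 1>, <1 0 2>, <1 1 1>, <1 1 2>, <1 2 1>, <1 2 2>
target <1 0 2> ∈ {PSO}

SC:no TSO:no PSO:yes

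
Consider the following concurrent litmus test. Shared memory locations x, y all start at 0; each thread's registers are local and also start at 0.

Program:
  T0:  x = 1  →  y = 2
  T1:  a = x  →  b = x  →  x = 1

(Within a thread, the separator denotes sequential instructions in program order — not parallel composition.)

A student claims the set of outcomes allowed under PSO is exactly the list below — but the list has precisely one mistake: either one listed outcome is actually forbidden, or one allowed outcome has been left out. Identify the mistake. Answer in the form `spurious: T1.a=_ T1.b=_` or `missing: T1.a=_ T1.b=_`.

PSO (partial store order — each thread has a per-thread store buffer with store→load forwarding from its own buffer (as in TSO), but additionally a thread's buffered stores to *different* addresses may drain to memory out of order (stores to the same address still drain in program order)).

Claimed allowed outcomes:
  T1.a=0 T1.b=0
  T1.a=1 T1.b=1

missing: T1.a=0 T1.b=1

outcome vector order: (T1.a,T1.b)
under PSO → <0 0> <0 1> <1 1>
PSO∖claimed = {<0 1>}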